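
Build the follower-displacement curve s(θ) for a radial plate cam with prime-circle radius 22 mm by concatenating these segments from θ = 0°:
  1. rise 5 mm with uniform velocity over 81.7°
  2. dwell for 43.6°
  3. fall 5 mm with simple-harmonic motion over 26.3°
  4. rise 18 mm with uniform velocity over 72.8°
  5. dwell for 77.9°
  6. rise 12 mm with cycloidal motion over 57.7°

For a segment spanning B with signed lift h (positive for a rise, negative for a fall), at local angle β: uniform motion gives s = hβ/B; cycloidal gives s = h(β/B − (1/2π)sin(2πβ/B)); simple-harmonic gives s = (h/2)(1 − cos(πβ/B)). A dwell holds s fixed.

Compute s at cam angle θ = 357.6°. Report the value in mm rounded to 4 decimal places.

seg 1 [0°–81.7°] uniform, h=5: full span → s += 5 → s = 5.0000
seg 2 [81.7°–125.3°] dwell: s stays 5.0000
seg 3 [125.3°–151.6°] simple-harmonic, h=-5: full span → s += -5 → s = 0.0000
seg 4 [151.6°–224.4°] uniform, h=18: full span → s += 18 → s = 18.0000
seg 5 [224.4°–302.3°] dwell: s stays 18.0000
seg 6 [302.3°–360°] cycloidal, h=12: θ=357.6° here. β=55.3, B=57.7. 12·(0.9584 − sin(2π·0.9584)/(2π)) = 11.9943 → s = 29.9943

29.9943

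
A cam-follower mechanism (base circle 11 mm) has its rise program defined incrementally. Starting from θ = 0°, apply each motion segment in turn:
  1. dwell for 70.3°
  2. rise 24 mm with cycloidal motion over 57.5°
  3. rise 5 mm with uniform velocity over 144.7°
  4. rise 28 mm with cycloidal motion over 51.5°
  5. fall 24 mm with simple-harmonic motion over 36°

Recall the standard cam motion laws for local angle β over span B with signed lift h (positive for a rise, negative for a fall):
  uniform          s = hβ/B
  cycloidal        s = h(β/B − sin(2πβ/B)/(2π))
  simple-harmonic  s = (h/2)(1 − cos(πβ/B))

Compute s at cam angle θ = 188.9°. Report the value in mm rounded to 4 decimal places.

seg 1 [0°–70.3°] dwell: s stays 0.0000
seg 2 [70.3°–127.8°] cycloidal, h=24: full span → s += 24 → s = 24.0000
seg 3 [127.8°–272.5°] uniform, h=5: θ=188.9° here. β=61.1, B=144.7. 5·61.1/144.7 = 2.1113 → s = 26.1113

26.1113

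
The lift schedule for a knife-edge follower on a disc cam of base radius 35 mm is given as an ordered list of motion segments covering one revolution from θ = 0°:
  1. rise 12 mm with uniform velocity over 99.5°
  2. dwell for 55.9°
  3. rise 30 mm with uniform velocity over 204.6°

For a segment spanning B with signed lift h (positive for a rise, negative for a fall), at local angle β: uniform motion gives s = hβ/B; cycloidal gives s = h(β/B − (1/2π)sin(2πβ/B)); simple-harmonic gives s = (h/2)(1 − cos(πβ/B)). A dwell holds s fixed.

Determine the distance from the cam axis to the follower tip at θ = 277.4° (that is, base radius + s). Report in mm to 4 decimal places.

seg 1 [0°–99.5°] uniform, h=12: full span → s += 12 → s = 12.0000
seg 2 [99.5°–155.4°] dwell: s stays 12.0000
seg 3 [155.4°–360°] uniform, h=30: θ=277.4° here. β=122, B=204.6. 30·122/204.6 = 17.8886 → s = 29.8886
radial distance = base radius + s = 35 + 29.8886 = 64.8886

64.8886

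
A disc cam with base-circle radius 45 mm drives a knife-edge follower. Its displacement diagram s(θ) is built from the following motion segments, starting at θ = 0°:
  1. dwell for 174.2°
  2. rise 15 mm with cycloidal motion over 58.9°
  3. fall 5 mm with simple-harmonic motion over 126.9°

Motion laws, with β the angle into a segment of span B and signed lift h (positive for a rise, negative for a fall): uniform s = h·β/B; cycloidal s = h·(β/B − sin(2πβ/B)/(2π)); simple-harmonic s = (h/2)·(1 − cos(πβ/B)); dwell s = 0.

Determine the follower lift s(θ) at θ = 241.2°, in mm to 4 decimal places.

seg 1 [0°–174.2°] dwell: s stays 0.0000
seg 2 [174.2°–233.1°] cycloidal, h=15: full span → s += 15 → s = 15.0000
seg 3 [233.1°–360°] simple-harmonic, h=-5: θ=241.2° here. β=8.1, B=126.9. -5/2·(1 − cos(π·0.0638)) = -0.0501 → s = 14.9499

14.9499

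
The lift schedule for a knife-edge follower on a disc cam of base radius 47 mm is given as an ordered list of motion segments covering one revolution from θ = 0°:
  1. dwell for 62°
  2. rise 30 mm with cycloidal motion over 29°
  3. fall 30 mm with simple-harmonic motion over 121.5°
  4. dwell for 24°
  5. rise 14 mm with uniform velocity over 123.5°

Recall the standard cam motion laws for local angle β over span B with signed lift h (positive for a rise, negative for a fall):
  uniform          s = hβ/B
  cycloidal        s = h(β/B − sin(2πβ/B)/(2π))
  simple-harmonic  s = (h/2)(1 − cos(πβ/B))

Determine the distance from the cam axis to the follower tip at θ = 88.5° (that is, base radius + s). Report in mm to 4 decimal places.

seg 1 [0°–62°] dwell: s stays 0.0000
seg 2 [62°–91°] cycloidal, h=30: θ=88.5° here. β=26.5, B=29. 30·(0.9138 − sin(2π·0.9138)/(2π)) = 29.8754 → s = 29.8754
radial distance = base radius + s = 47 + 29.8754 = 76.8754

76.8754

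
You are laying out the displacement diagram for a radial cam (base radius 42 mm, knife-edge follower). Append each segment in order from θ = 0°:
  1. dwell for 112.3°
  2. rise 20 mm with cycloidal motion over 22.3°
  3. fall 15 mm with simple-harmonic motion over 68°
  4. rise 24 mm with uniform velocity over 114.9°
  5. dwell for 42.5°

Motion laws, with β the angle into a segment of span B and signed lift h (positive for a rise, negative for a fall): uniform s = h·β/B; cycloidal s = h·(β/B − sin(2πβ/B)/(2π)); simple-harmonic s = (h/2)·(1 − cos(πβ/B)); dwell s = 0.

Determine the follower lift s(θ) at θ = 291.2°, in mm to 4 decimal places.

seg 1 [0°–112.3°] dwell: s stays 0.0000
seg 2 [112.3°–134.6°] cycloidal, h=20: full span → s += 20 → s = 20.0000
seg 3 [134.6°–202.6°] simple-harmonic, h=-15: full span → s += -15 → s = 5.0000
seg 4 [202.6°–317.5°] uniform, h=24: θ=291.2° here. β=88.6, B=114.9. 24·88.6/114.9 = 18.5065 → s = 23.5065

23.5065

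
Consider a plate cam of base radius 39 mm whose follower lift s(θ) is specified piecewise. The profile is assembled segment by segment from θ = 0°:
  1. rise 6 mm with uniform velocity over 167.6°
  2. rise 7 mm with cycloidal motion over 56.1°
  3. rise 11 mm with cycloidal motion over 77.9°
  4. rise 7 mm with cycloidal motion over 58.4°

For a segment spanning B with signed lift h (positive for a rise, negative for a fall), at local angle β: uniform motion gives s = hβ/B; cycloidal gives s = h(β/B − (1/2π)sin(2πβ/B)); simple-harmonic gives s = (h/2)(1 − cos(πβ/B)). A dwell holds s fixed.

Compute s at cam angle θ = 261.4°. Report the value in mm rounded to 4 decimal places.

seg 1 [0°–167.6°] uniform, h=6: full span → s += 6 → s = 6.0000
seg 2 [167.6°–223.7°] cycloidal, h=7: full span → s += 7 → s = 13.0000
seg 3 [223.7°–301.6°] cycloidal, h=11: θ=261.4° here. β=37.7, B=77.9. 11·(0.4840 − sin(2π·0.4840)/(2π)) = 5.1473 → s = 18.1473

18.1473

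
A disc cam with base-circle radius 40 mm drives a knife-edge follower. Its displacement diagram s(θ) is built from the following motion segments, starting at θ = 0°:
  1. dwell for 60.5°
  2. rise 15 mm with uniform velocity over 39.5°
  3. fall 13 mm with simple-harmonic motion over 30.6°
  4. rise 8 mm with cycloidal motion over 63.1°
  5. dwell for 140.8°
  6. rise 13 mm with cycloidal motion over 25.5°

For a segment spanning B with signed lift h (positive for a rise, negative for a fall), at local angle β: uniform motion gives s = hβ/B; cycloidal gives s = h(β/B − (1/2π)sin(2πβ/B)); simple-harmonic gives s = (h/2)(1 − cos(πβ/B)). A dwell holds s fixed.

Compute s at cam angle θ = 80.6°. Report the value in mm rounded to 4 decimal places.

seg 1 [0°–60.5°] dwell: s stays 0.0000
seg 2 [60.5°–100°] uniform, h=15: θ=80.6° here. β=20.1, B=39.5. 15·20.1/39.5 = 7.6329 → s = 7.6329

7.6329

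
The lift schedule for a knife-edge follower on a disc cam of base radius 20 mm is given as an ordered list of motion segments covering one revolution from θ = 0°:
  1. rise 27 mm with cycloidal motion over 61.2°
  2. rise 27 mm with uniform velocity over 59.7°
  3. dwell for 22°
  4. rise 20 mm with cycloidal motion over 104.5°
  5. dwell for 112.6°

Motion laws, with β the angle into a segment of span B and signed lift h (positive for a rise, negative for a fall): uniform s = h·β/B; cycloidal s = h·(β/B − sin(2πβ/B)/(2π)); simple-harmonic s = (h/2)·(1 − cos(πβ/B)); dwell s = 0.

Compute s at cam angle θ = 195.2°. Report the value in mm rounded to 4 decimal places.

seg 1 [0°–61.2°] cycloidal, h=27: full span → s += 27 → s = 27.0000
seg 2 [61.2°–120.9°] uniform, h=27: full span → s += 27 → s = 54.0000
seg 3 [120.9°–142.9°] dwell: s stays 54.0000
seg 4 [142.9°–247.4°] cycloidal, h=20: θ=195.2° here. β=52.3, B=104.5. 20·(0.5005 − sin(2π·0.5005)/(2π)) = 10.0191 → s = 64.0191

64.0191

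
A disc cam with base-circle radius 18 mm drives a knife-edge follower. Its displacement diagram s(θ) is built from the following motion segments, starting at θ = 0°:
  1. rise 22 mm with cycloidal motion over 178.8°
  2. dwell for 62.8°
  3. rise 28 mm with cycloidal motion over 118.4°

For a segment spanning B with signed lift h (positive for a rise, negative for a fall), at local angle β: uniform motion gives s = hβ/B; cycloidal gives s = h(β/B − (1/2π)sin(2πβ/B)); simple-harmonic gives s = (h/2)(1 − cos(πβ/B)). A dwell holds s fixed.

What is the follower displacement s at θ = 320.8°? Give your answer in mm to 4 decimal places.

seg 1 [0°–178.8°] cycloidal, h=22: full span → s += 22 → s = 22.0000
seg 2 [178.8°–241.6°] dwell: s stays 22.0000
seg 3 [241.6°–360°] cycloidal, h=28: θ=320.8° here. β=79.2, B=118.4. 28·(0.6689 − sin(2π·0.6689)/(2π)) = 22.6202 → s = 44.6202

44.6202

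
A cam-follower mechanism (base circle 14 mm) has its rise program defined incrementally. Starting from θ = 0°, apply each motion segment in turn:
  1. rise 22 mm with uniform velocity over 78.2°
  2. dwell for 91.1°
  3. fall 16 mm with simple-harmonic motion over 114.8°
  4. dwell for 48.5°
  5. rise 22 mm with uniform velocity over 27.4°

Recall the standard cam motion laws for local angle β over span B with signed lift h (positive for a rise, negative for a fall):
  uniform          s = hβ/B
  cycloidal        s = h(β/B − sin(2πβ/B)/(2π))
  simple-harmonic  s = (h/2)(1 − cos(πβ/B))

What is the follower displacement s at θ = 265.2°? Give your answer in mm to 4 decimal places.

seg 1 [0°–78.2°] uniform, h=22: full span → s += 22 → s = 22.0000
seg 2 [78.2°–169.3°] dwell: s stays 22.0000
seg 3 [169.3°–284.1°] simple-harmonic, h=-16: θ=265.2° here. β=95.9, B=114.8. -16/2·(1 − cos(π·0.8354)) = -14.9536 → s = 7.0464

7.0464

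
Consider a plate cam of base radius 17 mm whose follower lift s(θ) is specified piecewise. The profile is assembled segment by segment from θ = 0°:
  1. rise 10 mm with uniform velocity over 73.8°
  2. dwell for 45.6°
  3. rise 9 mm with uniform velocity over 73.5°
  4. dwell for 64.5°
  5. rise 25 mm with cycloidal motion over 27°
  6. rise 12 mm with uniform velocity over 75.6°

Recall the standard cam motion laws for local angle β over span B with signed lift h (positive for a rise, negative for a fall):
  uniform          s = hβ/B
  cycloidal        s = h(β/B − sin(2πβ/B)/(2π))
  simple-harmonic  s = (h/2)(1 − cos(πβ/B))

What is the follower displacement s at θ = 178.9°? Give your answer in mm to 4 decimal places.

seg 1 [0°–73.8°] uniform, h=10: full span → s += 10 → s = 10.0000
seg 2 [73.8°–119.4°] dwell: s stays 10.0000
seg 3 [119.4°–192.9°] uniform, h=9: θ=178.9° here. β=59.5, B=73.5. 9·59.5/73.5 = 7.2857 → s = 17.2857

17.2857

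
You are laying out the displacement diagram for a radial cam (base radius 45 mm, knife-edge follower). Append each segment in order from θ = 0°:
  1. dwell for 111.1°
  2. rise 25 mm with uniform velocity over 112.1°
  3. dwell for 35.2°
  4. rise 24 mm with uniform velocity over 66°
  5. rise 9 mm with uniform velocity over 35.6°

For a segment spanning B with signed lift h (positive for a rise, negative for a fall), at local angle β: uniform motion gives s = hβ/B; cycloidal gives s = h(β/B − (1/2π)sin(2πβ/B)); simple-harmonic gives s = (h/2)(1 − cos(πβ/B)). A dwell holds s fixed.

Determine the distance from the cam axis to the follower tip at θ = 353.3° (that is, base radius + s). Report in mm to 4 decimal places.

seg 1 [0°–111.1°] dwell: s stays 0.0000
seg 2 [111.1°–223.2°] uniform, h=25: full span → s += 25 → s = 25.0000
seg 3 [223.2°–258.4°] dwell: s stays 25.0000
seg 4 [258.4°–324.4°] uniform, h=24: full span → s += 24 → s = 49.0000
seg 5 [324.4°–360°] uniform, h=9: θ=353.3° here. β=28.9, B=35.6. 9·28.9/35.6 = 7.3062 → s = 56.3062
radial distance = base radius + s = 45 + 56.3062 = 101.3062

101.3062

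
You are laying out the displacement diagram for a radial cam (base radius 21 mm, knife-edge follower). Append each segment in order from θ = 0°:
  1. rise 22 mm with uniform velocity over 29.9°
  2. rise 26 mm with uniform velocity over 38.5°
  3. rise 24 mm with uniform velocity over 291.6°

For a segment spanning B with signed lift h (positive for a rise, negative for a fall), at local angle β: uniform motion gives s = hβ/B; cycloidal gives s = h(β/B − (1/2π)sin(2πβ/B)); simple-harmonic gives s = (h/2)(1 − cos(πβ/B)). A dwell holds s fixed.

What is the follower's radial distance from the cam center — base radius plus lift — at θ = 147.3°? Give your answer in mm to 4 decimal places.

seg 1 [0°–29.9°] uniform, h=22: full span → s += 22 → s = 22.0000
seg 2 [29.9°–68.4°] uniform, h=26: full span → s += 26 → s = 48.0000
seg 3 [68.4°–360°] uniform, h=24: θ=147.3° here. β=78.9, B=291.6. 24·78.9/291.6 = 6.4938 → s = 54.4938
radial distance = base radius + s = 21 + 54.4938 = 75.4938

75.4938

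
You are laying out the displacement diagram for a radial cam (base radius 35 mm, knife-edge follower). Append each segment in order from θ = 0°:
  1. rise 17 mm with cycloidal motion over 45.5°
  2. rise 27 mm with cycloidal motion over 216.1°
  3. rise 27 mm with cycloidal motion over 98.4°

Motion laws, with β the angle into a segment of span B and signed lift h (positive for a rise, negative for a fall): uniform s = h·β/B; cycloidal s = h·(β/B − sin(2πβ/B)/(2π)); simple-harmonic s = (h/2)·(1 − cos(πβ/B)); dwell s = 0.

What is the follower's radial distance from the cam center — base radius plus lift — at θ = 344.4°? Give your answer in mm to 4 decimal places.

seg 1 [0°–45.5°] cycloidal, h=17: full span → s += 17 → s = 17.0000
seg 2 [45.5°–261.6°] cycloidal, h=27: full span → s += 27 → s = 44.0000
seg 3 [261.6°–360°] cycloidal, h=27: θ=344.4° here. β=82.8, B=98.4. 27·(0.8415 − sin(2π·0.8415)/(2π)) = 26.3264 → s = 70.3264
radial distance = base radius + s = 35 + 70.3264 = 105.3264

105.3264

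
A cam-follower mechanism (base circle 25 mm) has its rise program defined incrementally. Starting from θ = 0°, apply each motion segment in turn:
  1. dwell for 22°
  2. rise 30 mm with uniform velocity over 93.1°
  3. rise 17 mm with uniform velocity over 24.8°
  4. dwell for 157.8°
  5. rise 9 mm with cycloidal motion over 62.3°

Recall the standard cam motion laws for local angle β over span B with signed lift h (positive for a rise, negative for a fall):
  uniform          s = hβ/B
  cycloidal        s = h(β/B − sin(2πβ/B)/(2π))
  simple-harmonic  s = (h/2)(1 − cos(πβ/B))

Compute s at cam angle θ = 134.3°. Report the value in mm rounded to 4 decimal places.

seg 1 [0°–22°] dwell: s stays 0.0000
seg 2 [22°–115.1°] uniform, h=30: full span → s += 30 → s = 30.0000
seg 3 [115.1°–139.9°] uniform, h=17: θ=134.3° here. β=19.2, B=24.8. 17·19.2/24.8 = 13.1613 → s = 43.1613

43.1613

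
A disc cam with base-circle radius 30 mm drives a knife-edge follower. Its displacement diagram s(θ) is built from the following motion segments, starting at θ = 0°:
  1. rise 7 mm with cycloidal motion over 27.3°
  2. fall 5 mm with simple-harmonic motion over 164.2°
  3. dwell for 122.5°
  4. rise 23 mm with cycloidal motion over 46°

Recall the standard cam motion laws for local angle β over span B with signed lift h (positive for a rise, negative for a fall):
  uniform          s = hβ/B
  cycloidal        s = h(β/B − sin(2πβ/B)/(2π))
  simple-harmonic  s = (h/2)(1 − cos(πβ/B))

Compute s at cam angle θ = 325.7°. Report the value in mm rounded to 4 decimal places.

seg 1 [0°–27.3°] cycloidal, h=7: full span → s += 7 → s = 7.0000
seg 2 [27.3°–191.5°] simple-harmonic, h=-5: full span → s += -5 → s = 2.0000
seg 3 [191.5°–314°] dwell: s stays 2.0000
seg 4 [314°–360°] cycloidal, h=23: θ=325.7° here. β=11.7, B=46. 23·(0.2543 − sin(2π·0.2543)/(2π)) = 2.1908 → s = 4.1908

4.1908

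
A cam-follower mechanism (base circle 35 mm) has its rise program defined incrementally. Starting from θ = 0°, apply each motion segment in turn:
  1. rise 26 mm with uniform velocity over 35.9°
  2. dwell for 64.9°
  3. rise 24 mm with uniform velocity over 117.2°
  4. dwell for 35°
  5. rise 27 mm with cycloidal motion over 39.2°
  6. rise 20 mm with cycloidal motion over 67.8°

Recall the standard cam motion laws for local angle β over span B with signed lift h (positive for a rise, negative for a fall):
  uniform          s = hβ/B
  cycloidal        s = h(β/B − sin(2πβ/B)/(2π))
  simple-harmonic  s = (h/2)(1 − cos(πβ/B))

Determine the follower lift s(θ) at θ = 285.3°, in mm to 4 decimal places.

seg 1 [0°–35.9°] uniform, h=26: full span → s += 26 → s = 26.0000
seg 2 [35.9°–100.8°] dwell: s stays 26.0000
seg 3 [100.8°–218°] uniform, h=24: full span → s += 24 → s = 50.0000
seg 4 [218°–253°] dwell: s stays 50.0000
seg 5 [253°–292.2°] cycloidal, h=27: θ=285.3° here. β=32.3, B=39.2. 27·(0.8240 − sin(2π·0.8240)/(2π)) = 26.0887 → s = 76.0887

76.0887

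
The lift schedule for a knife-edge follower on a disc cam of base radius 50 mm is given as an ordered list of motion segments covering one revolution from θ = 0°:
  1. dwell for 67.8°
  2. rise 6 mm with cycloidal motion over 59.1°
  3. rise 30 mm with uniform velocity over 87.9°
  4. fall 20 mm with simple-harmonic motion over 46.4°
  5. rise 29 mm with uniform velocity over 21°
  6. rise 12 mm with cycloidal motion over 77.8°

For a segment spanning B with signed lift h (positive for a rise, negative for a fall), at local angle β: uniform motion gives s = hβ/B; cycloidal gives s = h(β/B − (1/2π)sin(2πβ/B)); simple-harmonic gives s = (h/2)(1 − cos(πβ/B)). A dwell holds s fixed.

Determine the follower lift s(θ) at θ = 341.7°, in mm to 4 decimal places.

seg 1 [0°–67.8°] dwell: s stays 0.0000
seg 2 [67.8°–126.9°] cycloidal, h=6: full span → s += 6 → s = 6.0000
seg 3 [126.9°–214.8°] uniform, h=30: full span → s += 30 → s = 36.0000
seg 4 [214.8°–261.2°] simple-harmonic, h=-20: full span → s += -20 → s = 16.0000
seg 5 [261.2°–282.2°] uniform, h=29: full span → s += 29 → s = 45.0000
seg 6 [282.2°–360°] cycloidal, h=12: θ=341.7° here. β=59.5, B=77.8. 12·(0.7648 − sin(2π·0.7648)/(2π)) = 11.0790 → s = 56.0790

56.0790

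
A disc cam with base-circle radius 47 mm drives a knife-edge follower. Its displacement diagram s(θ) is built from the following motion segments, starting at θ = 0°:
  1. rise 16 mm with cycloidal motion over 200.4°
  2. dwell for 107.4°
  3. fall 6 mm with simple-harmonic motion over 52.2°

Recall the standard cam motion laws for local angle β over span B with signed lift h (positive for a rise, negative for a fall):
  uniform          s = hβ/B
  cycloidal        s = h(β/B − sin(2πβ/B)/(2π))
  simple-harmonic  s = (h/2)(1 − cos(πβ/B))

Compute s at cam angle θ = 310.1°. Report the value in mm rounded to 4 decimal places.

seg 1 [0°–200.4°] cycloidal, h=16: full span → s += 16 → s = 16.0000
seg 2 [200.4°–307.8°] dwell: s stays 16.0000
seg 3 [307.8°–360°] simple-harmonic, h=-6: θ=310.1° here. β=2.3, B=52.2. -6/2·(1 − cos(π·0.0441)) = -0.0287 → s = 15.9713

15.9713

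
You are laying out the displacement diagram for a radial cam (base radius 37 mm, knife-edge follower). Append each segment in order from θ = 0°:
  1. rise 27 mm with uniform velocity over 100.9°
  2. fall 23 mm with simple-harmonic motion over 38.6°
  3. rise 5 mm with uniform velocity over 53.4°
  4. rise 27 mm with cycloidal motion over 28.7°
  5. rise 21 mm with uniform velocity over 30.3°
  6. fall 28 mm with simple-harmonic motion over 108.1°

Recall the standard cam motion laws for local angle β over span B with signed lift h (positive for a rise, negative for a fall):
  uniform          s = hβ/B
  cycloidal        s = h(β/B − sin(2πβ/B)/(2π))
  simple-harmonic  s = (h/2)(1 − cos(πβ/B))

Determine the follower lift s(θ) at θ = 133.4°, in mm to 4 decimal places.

seg 1 [0°–100.9°] uniform, h=27: full span → s += 27 → s = 27.0000
seg 2 [100.9°–139.5°] simple-harmonic, h=-23: θ=133.4° here. β=32.5, B=38.6. -23/2·(1 − cos(π·0.8420)) = -21.6116 → s = 5.3884

5.3884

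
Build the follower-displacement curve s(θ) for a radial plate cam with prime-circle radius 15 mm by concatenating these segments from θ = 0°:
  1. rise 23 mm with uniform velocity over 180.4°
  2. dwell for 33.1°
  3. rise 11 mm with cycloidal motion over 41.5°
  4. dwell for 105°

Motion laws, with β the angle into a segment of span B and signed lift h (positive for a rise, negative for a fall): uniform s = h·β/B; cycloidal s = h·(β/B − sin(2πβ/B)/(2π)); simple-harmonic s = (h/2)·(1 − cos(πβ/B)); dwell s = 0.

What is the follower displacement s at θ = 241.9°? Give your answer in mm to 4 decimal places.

seg 1 [0°–180.4°] uniform, h=23: full span → s += 23 → s = 23.0000
seg 2 [180.4°–213.5°] dwell: s stays 23.0000
seg 3 [213.5°–255°] cycloidal, h=11: θ=241.9° here. β=28.4, B=41.5. 11·(0.6843 − sin(2π·0.6843)/(2π)) = 9.1315 → s = 32.1315

32.1315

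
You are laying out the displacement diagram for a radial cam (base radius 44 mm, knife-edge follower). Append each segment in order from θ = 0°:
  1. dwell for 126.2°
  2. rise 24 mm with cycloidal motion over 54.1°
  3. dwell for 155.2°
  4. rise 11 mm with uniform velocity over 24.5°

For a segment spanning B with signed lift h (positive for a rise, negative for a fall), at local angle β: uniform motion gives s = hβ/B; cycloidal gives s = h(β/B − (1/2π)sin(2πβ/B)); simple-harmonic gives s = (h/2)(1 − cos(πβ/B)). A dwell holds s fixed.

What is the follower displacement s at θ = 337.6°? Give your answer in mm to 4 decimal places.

seg 1 [0°–126.2°] dwell: s stays 0.0000
seg 2 [126.2°–180.3°] cycloidal, h=24: full span → s += 24 → s = 24.0000
seg 3 [180.3°–335.5°] dwell: s stays 24.0000
seg 4 [335.5°–360°] uniform, h=11: θ=337.6° here. β=2.1, B=24.5. 11·2.1/24.5 = 0.9429 → s = 24.9429

24.9429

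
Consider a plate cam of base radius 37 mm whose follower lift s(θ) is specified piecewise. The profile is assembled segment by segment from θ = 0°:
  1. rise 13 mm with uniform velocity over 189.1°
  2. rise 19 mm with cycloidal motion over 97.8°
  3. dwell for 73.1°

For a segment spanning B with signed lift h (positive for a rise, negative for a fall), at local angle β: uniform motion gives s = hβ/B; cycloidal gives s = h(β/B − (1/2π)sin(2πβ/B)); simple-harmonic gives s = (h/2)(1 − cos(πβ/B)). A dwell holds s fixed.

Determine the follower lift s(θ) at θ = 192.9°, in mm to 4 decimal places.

seg 1 [0°–189.1°] uniform, h=13: full span → s += 13 → s = 13.0000
seg 2 [189.1°–286.9°] cycloidal, h=19: θ=192.9° here. β=3.8, B=97.8. 19·(0.0389 − sin(2π·0.0389)/(2π)) = 0.0073 → s = 13.0073

13.0073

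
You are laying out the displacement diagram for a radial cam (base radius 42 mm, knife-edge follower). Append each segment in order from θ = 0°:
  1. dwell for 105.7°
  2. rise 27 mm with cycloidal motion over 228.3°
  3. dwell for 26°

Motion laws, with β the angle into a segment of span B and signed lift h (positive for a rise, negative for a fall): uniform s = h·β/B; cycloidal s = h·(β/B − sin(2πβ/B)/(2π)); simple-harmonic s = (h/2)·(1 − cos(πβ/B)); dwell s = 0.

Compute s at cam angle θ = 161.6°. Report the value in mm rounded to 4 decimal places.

seg 1 [0°–105.7°] dwell: s stays 0.0000
seg 2 [105.7°–334°] cycloidal, h=27: θ=161.6° here. β=55.9, B=228.3. 27·(0.2449 − sin(2π·0.2449)/(2π)) = 2.3161 → s = 2.3161

2.3161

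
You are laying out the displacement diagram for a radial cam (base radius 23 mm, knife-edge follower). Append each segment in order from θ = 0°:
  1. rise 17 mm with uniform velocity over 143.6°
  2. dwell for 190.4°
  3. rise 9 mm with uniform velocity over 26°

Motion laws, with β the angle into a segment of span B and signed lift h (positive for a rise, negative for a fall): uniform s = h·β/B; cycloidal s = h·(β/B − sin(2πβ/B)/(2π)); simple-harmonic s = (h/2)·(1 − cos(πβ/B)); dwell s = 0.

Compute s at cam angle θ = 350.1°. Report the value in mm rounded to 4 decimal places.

seg 1 [0°–143.6°] uniform, h=17: full span → s += 17 → s = 17.0000
seg 2 [143.6°–334°] dwell: s stays 17.0000
seg 3 [334°–360°] uniform, h=9: θ=350.1° here. β=16.1, B=26. 9·16.1/26 = 5.5731 → s = 22.5731

22.5731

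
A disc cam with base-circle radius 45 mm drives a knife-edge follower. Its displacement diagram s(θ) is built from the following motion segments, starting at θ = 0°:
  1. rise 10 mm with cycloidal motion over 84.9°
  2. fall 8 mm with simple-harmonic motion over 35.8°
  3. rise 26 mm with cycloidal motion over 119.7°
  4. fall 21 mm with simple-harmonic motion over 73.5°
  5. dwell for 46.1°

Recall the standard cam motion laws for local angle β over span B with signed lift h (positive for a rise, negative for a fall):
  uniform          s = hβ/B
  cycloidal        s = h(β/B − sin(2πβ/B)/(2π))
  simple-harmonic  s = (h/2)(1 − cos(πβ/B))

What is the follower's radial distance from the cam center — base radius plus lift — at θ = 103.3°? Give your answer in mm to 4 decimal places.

seg 1 [0°–84.9°] cycloidal, h=10: full span → s += 10 → s = 10.0000
seg 2 [84.9°–120.7°] simple-harmonic, h=-8: θ=103.3° here. β=18.4, B=35.8. -8/2·(1 − cos(π·0.5140)) = -4.1755 → s = 5.8245
radial distance = base radius + s = 45 + 5.8245 = 50.8245

50.8245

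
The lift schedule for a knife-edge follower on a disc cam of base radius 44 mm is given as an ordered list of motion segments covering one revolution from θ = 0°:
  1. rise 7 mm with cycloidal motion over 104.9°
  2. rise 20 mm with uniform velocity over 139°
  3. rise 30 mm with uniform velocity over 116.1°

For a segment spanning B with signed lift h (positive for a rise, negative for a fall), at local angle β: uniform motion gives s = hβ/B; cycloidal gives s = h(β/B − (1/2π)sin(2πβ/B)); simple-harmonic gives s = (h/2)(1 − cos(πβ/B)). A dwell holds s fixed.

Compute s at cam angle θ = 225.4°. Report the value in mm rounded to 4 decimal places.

seg 1 [0°–104.9°] cycloidal, h=7: full span → s += 7 → s = 7.0000
seg 2 [104.9°–243.9°] uniform, h=20: θ=225.4° here. β=120.5, B=139. 20·120.5/139 = 17.3381 → s = 24.3381

24.3381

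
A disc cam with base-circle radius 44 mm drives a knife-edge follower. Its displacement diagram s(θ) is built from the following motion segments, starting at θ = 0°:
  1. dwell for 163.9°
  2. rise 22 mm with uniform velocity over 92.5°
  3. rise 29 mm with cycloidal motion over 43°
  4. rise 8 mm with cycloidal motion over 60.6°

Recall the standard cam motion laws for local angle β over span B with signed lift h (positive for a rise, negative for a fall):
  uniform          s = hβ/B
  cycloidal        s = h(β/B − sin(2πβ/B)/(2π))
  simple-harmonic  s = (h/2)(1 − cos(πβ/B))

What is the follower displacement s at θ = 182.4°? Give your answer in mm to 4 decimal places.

seg 1 [0°–163.9°] dwell: s stays 0.0000
seg 2 [163.9°–256.4°] uniform, h=22: θ=182.4° here. β=18.5, B=92.5. 22·18.5/92.5 = 4.4000 → s = 4.4000

4.4000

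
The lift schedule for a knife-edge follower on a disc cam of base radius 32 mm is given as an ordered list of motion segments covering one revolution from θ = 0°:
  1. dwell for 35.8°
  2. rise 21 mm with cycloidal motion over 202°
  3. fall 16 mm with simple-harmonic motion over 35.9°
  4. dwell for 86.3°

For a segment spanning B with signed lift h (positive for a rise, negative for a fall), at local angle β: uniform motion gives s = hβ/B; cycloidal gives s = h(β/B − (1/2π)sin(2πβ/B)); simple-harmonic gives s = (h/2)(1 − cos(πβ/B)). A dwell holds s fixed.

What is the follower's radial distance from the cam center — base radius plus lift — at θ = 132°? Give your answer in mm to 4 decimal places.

seg 1 [0°–35.8°] dwell: s stays 0.0000
seg 2 [35.8°–237.8°] cycloidal, h=21: θ=132° here. β=96.2, B=202. 21·(0.4762 − sin(2π·0.4762)/(2π)) = 9.5038 → s = 9.5038
radial distance = base radius + s = 32 + 9.5038 = 41.5038

41.5038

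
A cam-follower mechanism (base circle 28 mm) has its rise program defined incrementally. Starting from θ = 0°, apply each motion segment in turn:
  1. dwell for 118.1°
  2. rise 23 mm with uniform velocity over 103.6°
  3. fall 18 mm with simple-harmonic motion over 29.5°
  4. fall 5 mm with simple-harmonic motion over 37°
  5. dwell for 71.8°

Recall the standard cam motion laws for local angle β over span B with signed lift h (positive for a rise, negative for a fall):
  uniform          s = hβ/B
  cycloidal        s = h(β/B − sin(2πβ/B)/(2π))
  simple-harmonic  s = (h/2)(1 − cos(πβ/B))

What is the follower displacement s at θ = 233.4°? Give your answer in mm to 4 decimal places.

seg 1 [0°–118.1°] dwell: s stays 0.0000
seg 2 [118.1°–221.7°] uniform, h=23: full span → s += 23 → s = 23.0000
seg 3 [221.7°–251.2°] simple-harmonic, h=-18: θ=233.4° here. β=11.7, B=29.5. -18/2·(1 − cos(π·0.3966)) = -6.1279 → s = 16.8721

16.8721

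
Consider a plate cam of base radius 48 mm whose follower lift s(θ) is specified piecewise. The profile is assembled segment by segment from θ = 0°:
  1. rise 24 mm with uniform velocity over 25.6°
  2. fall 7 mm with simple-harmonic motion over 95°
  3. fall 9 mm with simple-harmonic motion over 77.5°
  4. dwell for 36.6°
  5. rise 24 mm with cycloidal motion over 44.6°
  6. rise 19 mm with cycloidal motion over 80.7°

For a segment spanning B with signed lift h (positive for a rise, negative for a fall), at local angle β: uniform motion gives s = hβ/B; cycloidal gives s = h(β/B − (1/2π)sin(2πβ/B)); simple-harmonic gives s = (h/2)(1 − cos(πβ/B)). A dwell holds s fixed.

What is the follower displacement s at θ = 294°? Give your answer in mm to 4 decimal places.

seg 1 [0°–25.6°] uniform, h=24: full span → s += 24 → s = 24.0000
seg 2 [25.6°–120.6°] simple-harmonic, h=-7: full span → s += -7 → s = 17.0000
seg 3 [120.6°–198.1°] simple-harmonic, h=-9: full span → s += -9 → s = 8.0000
seg 4 [198.1°–234.7°] dwell: s stays 8.0000
seg 5 [234.7°–279.3°] cycloidal, h=24: full span → s += 24 → s = 32.0000
seg 6 [279.3°–360°] cycloidal, h=19: θ=294° here. β=14.7, B=80.7. 19·(0.1822 − sin(2π·0.1822)/(2π)) = 0.7076 → s = 32.7076

32.7076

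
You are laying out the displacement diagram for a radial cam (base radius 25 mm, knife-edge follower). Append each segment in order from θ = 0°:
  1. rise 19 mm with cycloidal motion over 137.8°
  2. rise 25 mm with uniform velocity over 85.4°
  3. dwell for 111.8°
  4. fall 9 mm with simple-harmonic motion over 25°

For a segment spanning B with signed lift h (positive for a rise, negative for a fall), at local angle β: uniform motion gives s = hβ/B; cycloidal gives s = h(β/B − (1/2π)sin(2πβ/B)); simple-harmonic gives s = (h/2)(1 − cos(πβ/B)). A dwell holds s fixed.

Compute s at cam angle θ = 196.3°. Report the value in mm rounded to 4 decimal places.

seg 1 [0°–137.8°] cycloidal, h=19: full span → s += 19 → s = 19.0000
seg 2 [137.8°–223.2°] uniform, h=25: θ=196.3° here. β=58.5, B=85.4. 25·58.5/85.4 = 17.1253 → s = 36.1253

36.1253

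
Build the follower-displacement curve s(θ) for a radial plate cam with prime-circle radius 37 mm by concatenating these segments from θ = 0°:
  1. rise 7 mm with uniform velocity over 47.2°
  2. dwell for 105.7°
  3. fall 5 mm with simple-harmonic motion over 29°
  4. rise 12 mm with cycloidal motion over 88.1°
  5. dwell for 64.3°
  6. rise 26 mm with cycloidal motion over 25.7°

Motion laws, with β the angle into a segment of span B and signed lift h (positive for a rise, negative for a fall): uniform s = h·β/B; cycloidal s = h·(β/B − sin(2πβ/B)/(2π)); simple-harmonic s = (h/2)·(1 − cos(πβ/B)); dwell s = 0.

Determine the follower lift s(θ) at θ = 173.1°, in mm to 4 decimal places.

seg 1 [0°–47.2°] uniform, h=7: full span → s += 7 → s = 7.0000
seg 2 [47.2°–152.9°] dwell: s stays 7.0000
seg 3 [152.9°–181.9°] simple-harmonic, h=-5: θ=173.1° here. β=20.2, B=29. -5/2·(1 − cos(π·0.6966)) = -3.9475 → s = 3.0525

3.0525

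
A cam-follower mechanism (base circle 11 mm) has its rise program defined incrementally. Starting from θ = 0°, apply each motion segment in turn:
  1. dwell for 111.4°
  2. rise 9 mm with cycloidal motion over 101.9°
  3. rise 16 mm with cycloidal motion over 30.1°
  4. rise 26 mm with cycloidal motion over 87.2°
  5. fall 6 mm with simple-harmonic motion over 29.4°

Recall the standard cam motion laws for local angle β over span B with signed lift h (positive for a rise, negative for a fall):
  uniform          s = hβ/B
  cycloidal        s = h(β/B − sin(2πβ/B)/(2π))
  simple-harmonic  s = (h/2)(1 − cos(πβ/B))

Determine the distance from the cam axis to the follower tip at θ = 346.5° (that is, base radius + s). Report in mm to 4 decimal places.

seg 1 [0°–111.4°] dwell: s stays 0.0000
seg 2 [111.4°–213.3°] cycloidal, h=9: full span → s += 9 → s = 9.0000
seg 3 [213.3°–243.4°] cycloidal, h=16: full span → s += 16 → s = 25.0000
seg 4 [243.4°–330.6°] cycloidal, h=26: full span → s += 26 → s = 51.0000
seg 5 [330.6°–360°] simple-harmonic, h=-6: θ=346.5° here. β=15.9, B=29.4. -6/2·(1 − cos(π·0.5408)) = -3.3836 → s = 47.6164
radial distance = base radius + s = 11 + 47.6164 = 58.6164

58.6164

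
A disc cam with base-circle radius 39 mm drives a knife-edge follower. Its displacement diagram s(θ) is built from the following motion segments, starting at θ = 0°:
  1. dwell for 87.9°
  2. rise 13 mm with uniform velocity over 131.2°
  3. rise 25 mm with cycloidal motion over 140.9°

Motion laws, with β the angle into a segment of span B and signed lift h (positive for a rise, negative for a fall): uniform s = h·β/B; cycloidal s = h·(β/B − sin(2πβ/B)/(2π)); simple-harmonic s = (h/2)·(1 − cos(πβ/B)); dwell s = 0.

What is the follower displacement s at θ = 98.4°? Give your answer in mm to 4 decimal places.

seg 1 [0°–87.9°] dwell: s stays 0.0000
seg 2 [87.9°–219.1°] uniform, h=13: θ=98.4° here. β=10.5, B=131.2. 13·10.5/131.2 = 1.0404 → s = 1.0404

1.0404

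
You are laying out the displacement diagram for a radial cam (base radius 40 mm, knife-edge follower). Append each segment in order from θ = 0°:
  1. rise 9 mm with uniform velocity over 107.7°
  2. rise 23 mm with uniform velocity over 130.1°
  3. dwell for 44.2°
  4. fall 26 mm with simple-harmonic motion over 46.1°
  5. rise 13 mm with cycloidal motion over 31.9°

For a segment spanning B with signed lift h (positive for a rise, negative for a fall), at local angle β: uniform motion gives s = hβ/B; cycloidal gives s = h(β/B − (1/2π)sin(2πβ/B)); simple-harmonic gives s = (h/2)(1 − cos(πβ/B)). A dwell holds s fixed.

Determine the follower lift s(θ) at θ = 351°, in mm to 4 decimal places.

seg 1 [0°–107.7°] uniform, h=9: full span → s += 9 → s = 9.0000
seg 2 [107.7°–237.8°] uniform, h=23: full span → s += 23 → s = 32.0000
seg 3 [237.8°–282°] dwell: s stays 32.0000
seg 4 [282°–328.1°] simple-harmonic, h=-26: full span → s += -26 → s = 6.0000
seg 5 [328.1°–360°] cycloidal, h=13: θ=351° here. β=22.9, B=31.9. 13·(0.7179 − sin(2π·0.7179)/(2π)) = 11.3593 → s = 17.3593

17.3593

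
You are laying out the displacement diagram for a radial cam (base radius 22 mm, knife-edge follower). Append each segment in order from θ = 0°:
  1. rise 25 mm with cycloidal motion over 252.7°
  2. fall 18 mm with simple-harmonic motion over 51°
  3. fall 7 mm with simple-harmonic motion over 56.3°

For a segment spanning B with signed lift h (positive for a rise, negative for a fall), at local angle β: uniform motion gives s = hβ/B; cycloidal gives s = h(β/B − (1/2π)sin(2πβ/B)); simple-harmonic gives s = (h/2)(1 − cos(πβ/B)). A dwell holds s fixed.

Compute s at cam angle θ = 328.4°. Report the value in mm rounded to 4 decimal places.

seg 1 [0°–252.7°] cycloidal, h=25: full span → s += 25 → s = 25.0000
seg 2 [252.7°–303.7°] simple-harmonic, h=-18: full span → s += -18 → s = 7.0000
seg 3 [303.7°–360°] simple-harmonic, h=-7: θ=328.4° here. β=24.7, B=56.3. -7/2·(1 − cos(π·0.4387)) = -2.8304 → s = 4.1696

4.1696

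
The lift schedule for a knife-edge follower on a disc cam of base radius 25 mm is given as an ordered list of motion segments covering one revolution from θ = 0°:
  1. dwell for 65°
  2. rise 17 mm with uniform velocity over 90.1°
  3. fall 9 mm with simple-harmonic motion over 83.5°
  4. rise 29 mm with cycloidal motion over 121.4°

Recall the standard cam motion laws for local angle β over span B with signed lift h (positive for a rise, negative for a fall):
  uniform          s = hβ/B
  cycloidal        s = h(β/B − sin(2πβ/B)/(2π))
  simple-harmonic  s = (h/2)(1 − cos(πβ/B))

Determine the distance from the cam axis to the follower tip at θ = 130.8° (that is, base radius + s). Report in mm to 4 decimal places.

seg 1 [0°–65°] dwell: s stays 0.0000
seg 2 [65°–155.1°] uniform, h=17: θ=130.8° here. β=65.8, B=90.1. 17·65.8/90.1 = 12.4151 → s = 12.4151
radial distance = base radius + s = 25 + 12.4151 = 37.4151

37.4151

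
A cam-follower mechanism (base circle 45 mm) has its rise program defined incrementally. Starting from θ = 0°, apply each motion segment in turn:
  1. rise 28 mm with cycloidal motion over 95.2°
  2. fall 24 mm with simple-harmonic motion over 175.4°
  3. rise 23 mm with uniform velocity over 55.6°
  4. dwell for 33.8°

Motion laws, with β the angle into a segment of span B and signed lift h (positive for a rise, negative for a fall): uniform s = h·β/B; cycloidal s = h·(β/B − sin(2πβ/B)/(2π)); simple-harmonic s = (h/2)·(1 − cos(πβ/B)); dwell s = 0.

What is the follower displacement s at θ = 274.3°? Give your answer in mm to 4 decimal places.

seg 1 [0°–95.2°] cycloidal, h=28: full span → s += 28 → s = 28.0000
seg 2 [95.2°–270.6°] simple-harmonic, h=-24: full span → s += -24 → s = 4.0000
seg 3 [270.6°–326.2°] uniform, h=23: θ=274.3° here. β=3.7, B=55.6. 23·3.7/55.6 = 1.5306 → s = 5.5306

5.5306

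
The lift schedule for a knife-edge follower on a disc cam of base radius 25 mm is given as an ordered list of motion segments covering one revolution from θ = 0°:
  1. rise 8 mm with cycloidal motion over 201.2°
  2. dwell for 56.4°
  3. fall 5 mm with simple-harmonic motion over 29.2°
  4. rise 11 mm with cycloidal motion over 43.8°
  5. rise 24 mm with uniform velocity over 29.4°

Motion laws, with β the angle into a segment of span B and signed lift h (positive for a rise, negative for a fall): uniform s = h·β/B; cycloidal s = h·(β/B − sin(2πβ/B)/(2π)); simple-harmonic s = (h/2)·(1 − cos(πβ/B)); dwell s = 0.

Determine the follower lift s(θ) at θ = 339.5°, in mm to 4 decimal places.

seg 1 [0°–201.2°] cycloidal, h=8: full span → s += 8 → s = 8.0000
seg 2 [201.2°–257.6°] dwell: s stays 8.0000
seg 3 [257.6°–286.8°] simple-harmonic, h=-5: full span → s += -5 → s = 3.0000
seg 4 [286.8°–330.6°] cycloidal, h=11: full span → s += 11 → s = 14.0000
seg 5 [330.6°–360°] uniform, h=24: θ=339.5° here. β=8.9, B=29.4. 24·8.9/29.4 = 7.2653 → s = 21.2653

21.2653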